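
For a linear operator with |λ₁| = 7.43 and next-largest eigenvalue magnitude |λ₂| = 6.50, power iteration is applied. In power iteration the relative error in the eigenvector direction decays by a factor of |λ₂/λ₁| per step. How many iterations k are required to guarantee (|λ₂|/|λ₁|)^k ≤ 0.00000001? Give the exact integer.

|λ₂/λ₁| = 6.50/7.43 = 0.87483
Need k ≥ ln(0.00000001) / ln(0.87483) = -18.4207 / -0.1337 ≈ 137.752
Smallest integer k satisfying the bound: 138

138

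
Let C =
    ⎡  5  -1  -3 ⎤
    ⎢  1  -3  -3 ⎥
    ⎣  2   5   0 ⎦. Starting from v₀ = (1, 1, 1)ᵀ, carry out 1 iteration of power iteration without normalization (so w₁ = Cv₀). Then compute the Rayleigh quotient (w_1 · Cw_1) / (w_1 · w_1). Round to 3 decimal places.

w1 = Cv₀ = (1, -5, 7)
Cw1 = (-11, -5, -23)
w1·Cw1 = 1·(-11) + (-5)·(-5) + 7·(-23) = -147; w1·w1 = 1·1 + (-5)·(-5) + 7·7 = 75
λ ≈ -147/75 = -1.960

-1.960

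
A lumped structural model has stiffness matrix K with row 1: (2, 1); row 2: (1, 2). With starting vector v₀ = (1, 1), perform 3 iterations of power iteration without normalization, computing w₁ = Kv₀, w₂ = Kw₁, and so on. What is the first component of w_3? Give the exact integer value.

27

w1 = Kv₀ = (2·1 + 1·1; 1·1 + 2·1) = (3, 3)
w2 = Kw1 = (2·3 + 1·3; 1·3 + 2·3) = (9, 9)
w3 = Kw2 = (27, 27)
The requested component of w3 is 27.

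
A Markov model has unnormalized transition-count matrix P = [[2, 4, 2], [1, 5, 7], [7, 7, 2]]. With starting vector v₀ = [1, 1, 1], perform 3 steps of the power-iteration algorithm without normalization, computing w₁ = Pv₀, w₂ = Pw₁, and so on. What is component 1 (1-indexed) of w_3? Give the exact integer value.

w1 = Pv₀ = (8, 13, 16)
w2 = Pw1 = (100, 185, 179)
w3 = Pw2 = (1298, 2278, 2353)
The requested component of w3 is 1298.

1298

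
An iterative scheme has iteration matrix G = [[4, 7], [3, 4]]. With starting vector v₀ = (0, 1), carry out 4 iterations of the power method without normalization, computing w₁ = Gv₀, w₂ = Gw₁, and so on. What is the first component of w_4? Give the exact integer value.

w1 = Gv₀ = (4·0 + 7·1; 3·0 + 4·1) = (7, 4)
w2 = Gw1 = (4·7 + 7·4; 3·7 + 4·4) = (56, 37)
w3 = Gw2 = (483, 316)
w4 = Gw3 = (4144, 2713)
The requested component of w4 is 4144.

4144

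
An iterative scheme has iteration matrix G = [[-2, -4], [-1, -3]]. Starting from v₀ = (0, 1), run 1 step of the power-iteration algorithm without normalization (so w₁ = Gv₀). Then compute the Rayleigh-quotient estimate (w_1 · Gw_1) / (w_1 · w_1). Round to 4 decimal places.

w1 = Gv₀ = ((-2)·0 + (-4)·1; (-1)·0 + (-3)·1) = (-4, -3)
Gw1 = (20, 13)
w1·Gw1 = (-4)·20 + (-3)·13 = -119; w1·w1 = (-4)·(-4) + (-3)·(-3) = 25
λ ≈ -119/25 = -4.7600

-4.7600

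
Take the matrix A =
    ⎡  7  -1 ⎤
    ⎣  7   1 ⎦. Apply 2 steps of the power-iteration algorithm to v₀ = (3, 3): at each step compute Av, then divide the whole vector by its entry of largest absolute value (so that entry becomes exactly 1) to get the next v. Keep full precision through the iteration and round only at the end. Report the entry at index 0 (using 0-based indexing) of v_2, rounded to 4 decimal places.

0.6800

Av0 = (18.00000, 24.00000); divide by 24.00000 → v1 = (0.75000, 1.00000)
Av1 = (4.25000, 6.25000); divide by 6.25000 → v2 = (0.68000, 1.00000)
Requested entry of v2: 102/150 = 0.6800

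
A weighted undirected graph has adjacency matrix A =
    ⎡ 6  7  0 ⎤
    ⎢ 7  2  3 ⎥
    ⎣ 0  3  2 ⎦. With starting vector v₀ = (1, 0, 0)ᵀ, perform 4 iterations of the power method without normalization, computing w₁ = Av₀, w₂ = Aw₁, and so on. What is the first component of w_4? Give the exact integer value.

10802

w1 = Av₀ = (6·1 + 7·0 + 0·0; 7·1 + 2·0 + 3·0; 0·1 + 3·0 + 2·0) = (6, 7, 0)
w2 = Aw1 = (6·6 + 7·7 + 0·0; 7·6 + 2·7 + 3·0; 0·6 + 3·7 + 2·0) = (85, 56, 21)
w3 = Aw2 = (902, 770, 210)
w4 = Aw3 = (10802, 8484, 2730)
The requested component of w4 is 10802.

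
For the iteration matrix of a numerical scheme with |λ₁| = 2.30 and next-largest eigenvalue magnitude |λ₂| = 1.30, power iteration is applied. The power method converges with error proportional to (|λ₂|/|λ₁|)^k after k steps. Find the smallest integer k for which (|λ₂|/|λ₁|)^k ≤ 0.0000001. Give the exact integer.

29

|λ₂/λ₁| = 1.30/2.30 = 0.56522
Need k ≥ ln(0.0000001) / ln(0.56522) = -16.1181 / -0.5705 ≈ 28.250
Smallest integer k satisfying the bound: 29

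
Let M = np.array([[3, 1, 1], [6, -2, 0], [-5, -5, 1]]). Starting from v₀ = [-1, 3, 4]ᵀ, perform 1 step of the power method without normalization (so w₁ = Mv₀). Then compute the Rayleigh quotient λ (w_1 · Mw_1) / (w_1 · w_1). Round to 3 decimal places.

w1 = Mv₀ = (4, -12, -6)
Mw1 = (-6, 48, 34)
w1·Mw1 = 4·(-6) + (-12)·48 + (-6)·34 = -804; w1·w1 = 4·4 + (-12)·(-12) + (-6)·(-6) = 196
λ ≈ -804/196 = -4.102

-4.102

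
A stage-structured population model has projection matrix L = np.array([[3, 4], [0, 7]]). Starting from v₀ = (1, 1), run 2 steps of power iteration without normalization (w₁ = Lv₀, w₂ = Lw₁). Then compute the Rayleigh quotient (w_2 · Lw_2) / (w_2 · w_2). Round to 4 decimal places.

w1 = Lv₀ = (3·1 + 4·1; 0·1 + 7·1) = (7, 7)
w2 = Lw1 = (3·7 + 4·7; 0·7 + 7·7) = (49, 49)
Lw2 = (343, 343)
w2·Lw2 = 49·343 + 49·343 = 33614; w2·w2 = 49·49 + 49·49 = 4802
λ ≈ 33614/4802 = 7.0000

λ ≈ 7.0000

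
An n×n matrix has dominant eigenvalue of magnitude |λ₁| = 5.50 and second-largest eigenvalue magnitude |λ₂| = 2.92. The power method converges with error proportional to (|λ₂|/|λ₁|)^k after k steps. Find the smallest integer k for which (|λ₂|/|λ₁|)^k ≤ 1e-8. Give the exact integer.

30

|λ₂/λ₁| = 2.92/5.50 = 0.53091
Need k ≥ ln(1e-8) / ln(0.53091) = -18.4207 / -0.6332 ≈ 29.093
Smallest integer k satisfying the bound: 30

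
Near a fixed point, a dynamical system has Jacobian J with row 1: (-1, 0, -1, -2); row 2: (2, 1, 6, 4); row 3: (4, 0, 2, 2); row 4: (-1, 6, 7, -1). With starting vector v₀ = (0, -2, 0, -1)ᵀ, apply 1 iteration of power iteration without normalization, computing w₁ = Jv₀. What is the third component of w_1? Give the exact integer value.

-2

w1 = Jv₀ = ((-1)·0 + 0·(-2) + (-1)·0 + (-2)·(-1); 2·0 + 1·(-2) + 6·0 + 4·(-1); 4·0 + 0·(-2) + 2·0 + 2·(-1); (-1)·0 + 6·(-2) + 7·0 + (-1)·(-1)) = (2, -6, -2, -11)
The requested component of w1 is -2.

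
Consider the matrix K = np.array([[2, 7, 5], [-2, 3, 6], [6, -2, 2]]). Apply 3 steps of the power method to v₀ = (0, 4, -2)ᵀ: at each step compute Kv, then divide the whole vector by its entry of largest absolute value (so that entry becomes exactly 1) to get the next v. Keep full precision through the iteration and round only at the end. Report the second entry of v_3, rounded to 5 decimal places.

-0.59375

Kv0 = (18.000000, 0.000000, -12.000000); divide by 18.000000 → v1 = (1.000000, 0.000000, -0.666667)
Kv1 = (-1.333333, -6.000000, 4.666667); divide by -6.000000 → v2 = (0.222222, 1.000000, -0.777778)
Kv2 = (3.555556, -2.111111, -2.222222); divide by 3.555556 → v3 = (1.000000, -0.593750, -0.625000)
Requested entry of v3: 228/-384 = -0.59375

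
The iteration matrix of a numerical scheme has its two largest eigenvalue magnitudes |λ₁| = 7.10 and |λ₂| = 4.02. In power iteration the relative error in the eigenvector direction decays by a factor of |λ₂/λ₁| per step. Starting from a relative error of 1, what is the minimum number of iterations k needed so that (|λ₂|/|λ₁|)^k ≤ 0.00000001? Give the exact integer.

33

|λ₂/λ₁| = 4.02/7.10 = 0.56620
Need k ≥ ln(0.00000001) / ln(0.56620) = -18.4207 / -0.5688 ≈ 32.384
Smallest integer k satisfying the bound: 33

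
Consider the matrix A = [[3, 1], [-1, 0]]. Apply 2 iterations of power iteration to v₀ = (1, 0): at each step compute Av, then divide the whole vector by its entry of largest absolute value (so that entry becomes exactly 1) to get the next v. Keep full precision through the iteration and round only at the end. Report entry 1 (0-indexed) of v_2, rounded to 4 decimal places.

Av0 = (3.00000, -1.00000); divide by 3.00000 → v1 = (1.00000, -0.33333)
Av1 = (2.66667, -1.00000); divide by 2.66667 → v2 = (1.00000, -0.37500)
Requested entry of v2: -3/8 = -0.3750

-0.3750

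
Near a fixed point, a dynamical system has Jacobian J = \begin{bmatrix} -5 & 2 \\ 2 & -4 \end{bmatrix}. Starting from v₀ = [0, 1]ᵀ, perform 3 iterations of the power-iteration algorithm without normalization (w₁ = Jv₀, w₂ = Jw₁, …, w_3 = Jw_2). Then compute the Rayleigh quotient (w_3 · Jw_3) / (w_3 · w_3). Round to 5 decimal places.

w1 = Jv₀ = ((-5)·0 + 2·1; 2·0 + (-4)·1) = (2, -4)
w2 = Jw1 = ((-5)·2 + 2·(-4); 2·2 + (-4)·(-4)) = (-18, 20)
w3 = Jw2 = (130, -116)
Jw3 = (-882, 724)
w3·Jw3 = 130·(-882) + (-116)·724 = -198644; w3·w3 = 130·130 + (-116)·(-116) = 30356
λ ≈ -198644/30356 = -6.54381

λ ≈ -6.54381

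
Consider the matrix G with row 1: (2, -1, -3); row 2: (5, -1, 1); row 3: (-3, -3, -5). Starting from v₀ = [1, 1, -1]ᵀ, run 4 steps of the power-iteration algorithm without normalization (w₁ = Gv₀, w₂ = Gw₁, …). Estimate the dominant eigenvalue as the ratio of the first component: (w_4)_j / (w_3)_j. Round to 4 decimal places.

w1 = Gv₀ = (4, 3, -1)
w2 = Gw1 = (8, 16, -16)
w3 = Gw2 = (48, 8, 8)
w4 = Gw3 = (64, 240, -208)
Ratio at component: 64 / 48 = 1.3333

λ ≈ 1.3333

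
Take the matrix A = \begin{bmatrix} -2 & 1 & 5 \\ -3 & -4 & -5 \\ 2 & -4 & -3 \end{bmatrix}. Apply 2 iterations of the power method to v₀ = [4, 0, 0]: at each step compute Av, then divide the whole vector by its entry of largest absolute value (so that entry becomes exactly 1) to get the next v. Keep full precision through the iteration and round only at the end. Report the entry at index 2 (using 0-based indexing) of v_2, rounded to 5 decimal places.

0.18182

Av0 = (-8.000000, -12.000000, 8.000000); divide by -12.000000 → v1 = (0.666667, 1.000000, -0.666667)
Av1 = (-3.666667, -2.666667, -0.666667); divide by -3.666667 → v2 = (1.000000, 0.727273, 0.181818)
Requested entry of v2: 8/44 = 0.18182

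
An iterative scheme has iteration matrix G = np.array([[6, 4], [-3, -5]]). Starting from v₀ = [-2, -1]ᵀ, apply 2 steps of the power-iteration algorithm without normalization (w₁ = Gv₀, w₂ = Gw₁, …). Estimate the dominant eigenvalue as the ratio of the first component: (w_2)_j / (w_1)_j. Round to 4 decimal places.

3.2500

w1 = Gv₀ = (6·(-2) + 4·(-1); (-3)·(-2) + (-5)·(-1)) = (-16, 11)
w2 = Gw1 = (6·(-16) + 4·11; (-3)·(-16) + (-5)·11) = (-52, -7)
Ratio at component: -52 / -16 = 3.2500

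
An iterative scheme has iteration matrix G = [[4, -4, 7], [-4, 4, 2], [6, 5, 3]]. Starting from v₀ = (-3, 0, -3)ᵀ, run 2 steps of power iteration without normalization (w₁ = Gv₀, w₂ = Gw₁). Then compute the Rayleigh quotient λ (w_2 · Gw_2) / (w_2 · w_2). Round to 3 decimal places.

w1 = Gv₀ = (-33, 6, -27)
w2 = Gw1 = (-345, 102, -249)
Gw2 = (-3531, 1290, -2307)
w2·Gw2 = (-345)·(-3531) + 102·1290 + (-249)·(-2307) = 1924218; w2·w2 = (-345)·(-345) + 102·102 + (-249)·(-249) = 191430
λ ≈ 1924218/191430 = 10.052

10.052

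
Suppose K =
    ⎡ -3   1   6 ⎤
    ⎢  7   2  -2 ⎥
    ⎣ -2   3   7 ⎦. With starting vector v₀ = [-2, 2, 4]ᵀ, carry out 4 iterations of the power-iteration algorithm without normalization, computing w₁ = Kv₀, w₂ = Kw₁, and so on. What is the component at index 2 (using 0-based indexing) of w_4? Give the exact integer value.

8870

w1 = Kv₀ = ((-3)·(-2) + 1·2 + 6·4; 7·(-2) + 2·2 + (-2)·4; (-2)·(-2) + 3·2 + 7·4) = (32, -18, 38)
w2 = Kw1 = ((-3)·32 + 1·(-18) + 6·38; 7·32 + 2·(-18) + (-2)·38; (-2)·32 + 3·(-18) + 7·38) = (114, 112, 148)
w3 = Kw2 = (658, 726, 1144)
w4 = Kw3 = (5616, 3770, 8870)
The requested component of w4 is 8870.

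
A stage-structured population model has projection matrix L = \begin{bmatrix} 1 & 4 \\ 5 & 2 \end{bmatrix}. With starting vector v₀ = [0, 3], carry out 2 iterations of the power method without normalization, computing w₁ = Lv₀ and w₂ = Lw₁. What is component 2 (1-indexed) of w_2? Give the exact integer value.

w1 = Lv₀ = (1·0 + 4·3; 5·0 + 2·3) = (12, 6)
w2 = Lw1 = (1·12 + 4·6; 5·12 + 2·6) = (36, 72)
The requested component of w2 is 72.

72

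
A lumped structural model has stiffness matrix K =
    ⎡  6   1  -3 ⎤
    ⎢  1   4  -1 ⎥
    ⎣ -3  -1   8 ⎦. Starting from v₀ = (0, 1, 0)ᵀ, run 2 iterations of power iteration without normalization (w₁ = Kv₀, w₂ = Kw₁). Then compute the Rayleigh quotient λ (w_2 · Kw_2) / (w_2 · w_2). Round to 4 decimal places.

w1 = Kv₀ = (6·0 + 1·1 + (-3)·0; 1·0 + 4·1 + (-1)·0; (-3)·0 + (-1)·1 + 8·0) = (1, 4, -1)
w2 = Kw1 = (6·1 + 1·4 + (-3)·(-1); 1·1 + 4·4 + (-1)·(-1); (-3)·1 + (-1)·4 + 8·(-1)) = (13, 18, -15)
Kw2 = (141, 100, -177)
w2·Kw2 = 13·141 + 18·100 + (-15)·(-177) = 6288; w2·w2 = 13·13 + 18·18 + (-15)·(-15) = 718
λ ≈ 6288/718 = 8.7577

λ ≈ 8.7577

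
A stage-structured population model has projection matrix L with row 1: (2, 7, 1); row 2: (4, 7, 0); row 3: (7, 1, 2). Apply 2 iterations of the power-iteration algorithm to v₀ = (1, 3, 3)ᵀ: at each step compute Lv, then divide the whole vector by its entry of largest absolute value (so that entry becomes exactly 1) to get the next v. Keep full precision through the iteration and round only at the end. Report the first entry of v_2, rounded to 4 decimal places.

0.8710

Lv0 = (26.00000, 25.00000, 16.00000); divide by 26.00000 → v1 = (1.00000, 0.96154, 0.61538)
Lv1 = (9.34615, 10.73077, 9.19231); divide by 10.73077 → v2 = (0.87097, 1.00000, 0.85663)
Requested entry of v2: 243/279 = 0.8710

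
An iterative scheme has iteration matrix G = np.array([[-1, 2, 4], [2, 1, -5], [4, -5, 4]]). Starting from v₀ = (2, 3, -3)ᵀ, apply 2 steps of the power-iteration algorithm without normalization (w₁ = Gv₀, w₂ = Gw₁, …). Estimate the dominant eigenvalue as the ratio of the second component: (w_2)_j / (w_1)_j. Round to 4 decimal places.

w1 = Gv₀ = ((-1)·2 + 2·3 + 4·(-3); 2·2 + 1·3 + (-5)·(-3); 4·2 + (-5)·3 + 4·(-3)) = (-8, 22, -19)
w2 = Gw1 = ((-1)·(-8) + 2·22 + 4·(-19); 2·(-8) + 1·22 + (-5)·(-19); 4·(-8) + (-5)·22 + 4·(-19)) = (-24, 101, -218)
Ratio at component: 101 / 22 = 4.5909

4.5909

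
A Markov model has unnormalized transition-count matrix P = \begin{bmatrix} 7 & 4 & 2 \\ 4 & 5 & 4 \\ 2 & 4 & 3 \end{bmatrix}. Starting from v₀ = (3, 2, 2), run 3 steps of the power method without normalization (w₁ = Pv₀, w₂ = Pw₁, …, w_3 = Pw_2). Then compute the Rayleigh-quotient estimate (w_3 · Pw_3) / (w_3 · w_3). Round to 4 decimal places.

12.0093

w1 = Pv₀ = (33, 30, 20)
w2 = Pw1 = (391, 362, 246)
w3 = Pw2 = (4677, 4358, 2968)
Pw3 = (56107, 52370, 35690)
w3·Pw3 = 4677·56107 + 4358·52370 + 2968·35690 = 596568819; w3·w3 = 4677·4677 + 4358·4358 + 2968·2968 = 49675517
λ ≈ 596568819/49675517 = 12.0093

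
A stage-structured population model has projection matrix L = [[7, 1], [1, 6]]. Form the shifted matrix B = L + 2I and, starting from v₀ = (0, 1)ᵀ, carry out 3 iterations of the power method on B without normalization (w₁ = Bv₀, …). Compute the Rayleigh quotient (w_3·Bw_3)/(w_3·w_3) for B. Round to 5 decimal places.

8.83853

B = L + 2I has rows (9, 1); (1, 8)
w1 = Bv₀ = (1, 8)
w2 = Bw1 = (17, 65)
w3 = Bw2 = (218, 537)
Bw3 = (2499, 4514)
w3·Bw3 = 2968800; w3·w3 = 335893; μ ≈ 2968800/335893 = 8.83853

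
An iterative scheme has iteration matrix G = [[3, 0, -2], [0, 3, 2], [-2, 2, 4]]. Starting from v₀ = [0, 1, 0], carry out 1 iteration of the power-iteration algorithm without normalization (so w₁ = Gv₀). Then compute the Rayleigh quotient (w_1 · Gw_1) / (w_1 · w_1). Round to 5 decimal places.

5.15385

w1 = Gv₀ = (0, 3, 2)
Gw1 = (-4, 13, 14)
w1·Gw1 = 0·(-4) + 3·13 + 2·14 = 67; w1·w1 = 0·0 + 3·3 + 2·2 = 13
λ ≈ 67/13 = 5.15385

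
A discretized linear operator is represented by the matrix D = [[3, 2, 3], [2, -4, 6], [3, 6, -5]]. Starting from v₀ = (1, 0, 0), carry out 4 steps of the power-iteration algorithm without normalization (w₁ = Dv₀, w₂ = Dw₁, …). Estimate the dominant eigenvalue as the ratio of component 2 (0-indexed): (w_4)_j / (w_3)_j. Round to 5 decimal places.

w1 = Dv₀ = (3, 2, 3)
w2 = Dw1 = (22, 16, 6)
w3 = Dw2 = (116, 16, 132)
w4 = Dw3 = (776, 960, -216)
Ratio at component: -216 / 132 = -1.63636

λ ≈ -1.63636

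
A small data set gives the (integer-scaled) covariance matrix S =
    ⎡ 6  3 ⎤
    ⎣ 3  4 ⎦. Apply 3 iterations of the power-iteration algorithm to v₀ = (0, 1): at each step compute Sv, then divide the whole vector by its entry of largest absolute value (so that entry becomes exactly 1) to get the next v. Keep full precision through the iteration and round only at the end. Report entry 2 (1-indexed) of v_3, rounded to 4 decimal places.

0.7451

Sv0 = (3.00000, 4.00000); divide by 4.00000 → v1 = (0.75000, 1.00000)
Sv1 = (7.50000, 6.25000); divide by 7.50000 → v2 = (1.00000, 0.83333)
Sv2 = (8.50000, 6.33333); divide by 8.50000 → v3 = (1.00000, 0.74510)
Requested entry of v3: 190/255 = 0.7451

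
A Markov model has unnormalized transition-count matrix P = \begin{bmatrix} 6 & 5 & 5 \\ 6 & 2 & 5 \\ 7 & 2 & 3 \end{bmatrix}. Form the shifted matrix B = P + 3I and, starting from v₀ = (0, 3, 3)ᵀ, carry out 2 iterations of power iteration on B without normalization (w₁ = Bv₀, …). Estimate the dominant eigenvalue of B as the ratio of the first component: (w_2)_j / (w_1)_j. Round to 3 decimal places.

B = P + 3I has rows (9, 5, 5); (6, 5, 5); (7, 2, 6)
w1 = Bv₀ = (9·0 + 5·3 + 5·3; 6·0 + 5·3 + 5·3; 7·0 + 2·3 + 6·3) = (30, 30, 24)
w2 = Bw1 = (9·30 + 5·30 + 5·24; 6·30 + 5·30 + 5·24; 7·30 + 2·30 + 6·24) = (540, 450, 414)
Ratio: 540/30 = 18.000

μ ≈ 18.000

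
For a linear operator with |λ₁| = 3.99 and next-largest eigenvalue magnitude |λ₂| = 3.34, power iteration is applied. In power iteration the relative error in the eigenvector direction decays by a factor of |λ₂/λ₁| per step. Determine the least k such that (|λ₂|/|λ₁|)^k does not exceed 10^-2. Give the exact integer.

26

|λ₂/λ₁| = 3.34/3.99 = 0.83709
Need k ≥ ln(10^-2) / ln(0.83709) = -4.6052 / -0.1778 ≈ 25.898
Smallest integer k satisfying the bound: 26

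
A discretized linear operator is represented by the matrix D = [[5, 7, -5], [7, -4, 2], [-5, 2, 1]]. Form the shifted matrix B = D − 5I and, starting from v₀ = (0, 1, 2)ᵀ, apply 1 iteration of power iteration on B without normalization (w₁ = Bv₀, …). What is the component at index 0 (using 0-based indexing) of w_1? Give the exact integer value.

B = D − 5I has rows (0, 7, -5); (7, -9, 2); (-5, 2, -4)
w1 = Bv₀ = (0·0 + 7·1 + (-5)·2; 7·0 + (-9)·1 + 2·2; (-5)·0 + 2·1 + (-4)·2) = (-3, -5, -6)
Requested component of w1: -3

-3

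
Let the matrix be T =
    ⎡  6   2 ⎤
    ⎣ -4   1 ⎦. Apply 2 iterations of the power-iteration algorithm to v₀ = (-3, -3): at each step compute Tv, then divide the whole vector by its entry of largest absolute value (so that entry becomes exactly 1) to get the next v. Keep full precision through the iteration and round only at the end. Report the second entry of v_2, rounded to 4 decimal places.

-0.8333

Tv0 = (-24.00000, 9.00000); divide by -24.00000 → v1 = (1.00000, -0.37500)
Tv1 = (5.25000, -4.37500); divide by 5.25000 → v2 = (1.00000, -0.83333)
Requested entry of v2: 105/-126 = -0.8333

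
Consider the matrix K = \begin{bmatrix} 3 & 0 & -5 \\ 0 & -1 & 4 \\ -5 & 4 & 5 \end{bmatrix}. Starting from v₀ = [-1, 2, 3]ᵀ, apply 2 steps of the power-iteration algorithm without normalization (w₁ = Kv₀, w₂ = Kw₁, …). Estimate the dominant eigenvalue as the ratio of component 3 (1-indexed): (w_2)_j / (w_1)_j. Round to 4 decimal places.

λ ≈ 9.6429

w1 = Kv₀ = (3·(-1) + 0·2 + (-5)·3; 0·(-1) + (-1)·2 + 4·3; (-5)·(-1) + 4·2 + 5·3) = (-18, 10, 28)
w2 = Kw1 = (3·(-18) + 0·10 + (-5)·28; 0·(-18) + (-1)·10 + 4·28; (-5)·(-18) + 4·10 + 5·28) = (-194, 102, 270)
Ratio at component: 270 / 28 = 9.6429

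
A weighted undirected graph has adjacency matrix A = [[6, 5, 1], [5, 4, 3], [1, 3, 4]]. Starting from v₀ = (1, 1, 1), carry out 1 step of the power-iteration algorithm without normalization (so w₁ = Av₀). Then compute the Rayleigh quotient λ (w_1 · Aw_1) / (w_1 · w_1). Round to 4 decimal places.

λ ≈ 11.0909

w1 = Av₀ = (6·1 + 5·1 + 1·1; 5·1 + 4·1 + 3·1; 1·1 + 3·1 + 4·1) = (12, 12, 8)
Aw1 = (140, 132, 80)
w1·Aw1 = 12·140 + 12·132 + 8·80 = 3904; w1·w1 = 12·12 + 12·12 + 8·8 = 352
λ ≈ 3904/352 = 11.0909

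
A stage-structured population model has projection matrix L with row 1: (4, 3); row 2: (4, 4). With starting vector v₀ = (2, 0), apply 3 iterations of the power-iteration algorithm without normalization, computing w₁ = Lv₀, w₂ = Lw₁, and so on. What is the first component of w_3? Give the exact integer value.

w1 = Lv₀ = (4·2 + 3·0; 4·2 + 4·0) = (8, 8)
w2 = Lw1 = (4·8 + 3·8; 4·8 + 4·8) = (56, 64)
w3 = Lw2 = (416, 480)
The requested component of w3 is 416.

416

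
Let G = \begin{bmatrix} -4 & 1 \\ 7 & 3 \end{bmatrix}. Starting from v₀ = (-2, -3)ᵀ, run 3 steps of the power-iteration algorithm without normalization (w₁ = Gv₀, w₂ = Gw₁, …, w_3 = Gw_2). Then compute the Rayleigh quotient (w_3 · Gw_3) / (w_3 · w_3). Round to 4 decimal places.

-0.1866

w1 = Gv₀ = (5, -23)
w2 = Gw1 = (-43, -34)
w3 = Gw2 = (138, -403)
Gw3 = (-955, -243)
w3·Gw3 = 138·(-955) + (-403)·(-243) = -33861; w3·w3 = 138·138 + (-403)·(-403) = 181453
λ ≈ -33861/181453 = -0.1866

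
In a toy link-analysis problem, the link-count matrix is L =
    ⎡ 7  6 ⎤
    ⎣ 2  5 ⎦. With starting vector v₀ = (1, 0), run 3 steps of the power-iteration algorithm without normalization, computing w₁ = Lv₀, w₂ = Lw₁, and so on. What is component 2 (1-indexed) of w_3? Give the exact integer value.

242

w1 = Lv₀ = (7·1 + 6·0; 2·1 + 5·0) = (7, 2)
w2 = Lw1 = (7·7 + 6·2; 2·7 + 5·2) = (61, 24)
w3 = Lw2 = (571, 242)
The requested component of w3 is 242.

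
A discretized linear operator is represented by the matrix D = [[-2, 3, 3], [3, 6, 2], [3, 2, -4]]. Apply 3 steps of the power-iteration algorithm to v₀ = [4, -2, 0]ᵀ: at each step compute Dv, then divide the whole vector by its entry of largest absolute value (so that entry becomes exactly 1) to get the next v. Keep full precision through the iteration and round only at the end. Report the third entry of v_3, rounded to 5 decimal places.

Dv0 = (-14.000000, 0.000000, 8.000000); divide by -14.000000 → v1 = (1.000000, 0.000000, -0.571429)
Dv1 = (-3.714286, 1.857143, 5.285714); divide by 5.285714 → v2 = (-0.702703, 0.351351, 1.000000)
Dv2 = (5.459459, 2.000000, -5.405405); divide by 5.459459 → v3 = (1.000000, 0.366337, -0.990099)
Requested entry of v3: 400/-404 = -0.99010

-0.99010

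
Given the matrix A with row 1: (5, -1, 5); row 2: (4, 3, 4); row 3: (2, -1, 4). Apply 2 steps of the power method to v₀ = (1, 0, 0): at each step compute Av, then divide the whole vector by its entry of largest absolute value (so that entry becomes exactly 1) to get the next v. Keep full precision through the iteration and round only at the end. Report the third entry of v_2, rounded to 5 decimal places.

0.35000

Av0 = (5.000000, 4.000000, 2.000000); divide by 5.000000 → v1 = (1.000000, 0.800000, 0.400000)
Av1 = (6.200000, 8.000000, 2.800000); divide by 8.000000 → v2 = (0.775000, 1.000000, 0.350000)
Requested entry of v2: 14/40 = 0.35000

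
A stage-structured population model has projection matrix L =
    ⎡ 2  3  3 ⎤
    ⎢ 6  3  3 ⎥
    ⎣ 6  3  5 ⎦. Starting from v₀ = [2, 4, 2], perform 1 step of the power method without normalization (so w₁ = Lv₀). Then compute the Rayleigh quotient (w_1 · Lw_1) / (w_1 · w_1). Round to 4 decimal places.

w1 = Lv₀ = (22, 30, 34)
Lw1 = (236, 324, 392)
w1·Lw1 = 22·236 + 30·324 + 34·392 = 28240; w1·w1 = 22·22 + 30·30 + 34·34 = 2540
λ ≈ 28240/2540 = 11.1181

λ ≈ 11.1181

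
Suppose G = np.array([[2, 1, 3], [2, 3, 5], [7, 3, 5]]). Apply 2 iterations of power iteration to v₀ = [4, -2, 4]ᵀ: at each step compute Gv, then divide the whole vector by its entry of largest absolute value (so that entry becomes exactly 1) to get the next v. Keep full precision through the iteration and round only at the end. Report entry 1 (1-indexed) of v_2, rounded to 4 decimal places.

0.4577

Gv0 = (18.00000, 22.00000, 42.00000); divide by 42.00000 → v1 = (0.42857, 0.52381, 1.00000)
Gv1 = (4.38095, 7.42857, 9.57143); divide by 9.57143 → v2 = (0.45771, 0.77612, 1.00000)
Requested entry of v2: 184/402 = 0.4577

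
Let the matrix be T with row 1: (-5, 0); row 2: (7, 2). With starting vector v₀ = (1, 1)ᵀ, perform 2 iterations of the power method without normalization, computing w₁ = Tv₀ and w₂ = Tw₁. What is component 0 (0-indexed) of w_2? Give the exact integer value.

w1 = Tv₀ = ((-5)·1 + 0·1; 7·1 + 2·1) = (-5, 9)
w2 = Tw1 = ((-5)·(-5) + 0·9; 7·(-5) + 2·9) = (25, -17)
The requested component of w2 is 25.

25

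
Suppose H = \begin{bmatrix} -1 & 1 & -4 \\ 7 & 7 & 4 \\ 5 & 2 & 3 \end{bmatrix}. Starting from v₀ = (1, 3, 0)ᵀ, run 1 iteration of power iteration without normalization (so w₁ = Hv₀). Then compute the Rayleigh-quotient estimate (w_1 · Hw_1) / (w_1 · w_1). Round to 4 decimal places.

w1 = Hv₀ = (2, 28, 11)
Hw1 = (-18, 254, 99)
w1·Hw1 = 2·(-18) + 28·254 + 11·99 = 8165; w1·w1 = 2·2 + 28·28 + 11·11 = 909
λ ≈ 8165/909 = 8.9824

λ ≈ 8.9824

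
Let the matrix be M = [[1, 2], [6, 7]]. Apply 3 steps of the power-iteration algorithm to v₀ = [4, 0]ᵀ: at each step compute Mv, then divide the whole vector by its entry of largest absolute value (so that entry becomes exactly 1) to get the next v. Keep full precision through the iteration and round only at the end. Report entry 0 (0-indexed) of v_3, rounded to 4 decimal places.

Mv0 = (4.00000, 24.00000); divide by 24.00000 → v1 = (0.16667, 1.00000)
Mv1 = (2.16667, 8.00000); divide by 8.00000 → v2 = (0.27083, 1.00000)
Mv2 = (2.27083, 8.62500); divide by 8.62500 → v3 = (0.26329, 1.00000)
Requested entry of v3: 436/1656 = 0.2633

0.2633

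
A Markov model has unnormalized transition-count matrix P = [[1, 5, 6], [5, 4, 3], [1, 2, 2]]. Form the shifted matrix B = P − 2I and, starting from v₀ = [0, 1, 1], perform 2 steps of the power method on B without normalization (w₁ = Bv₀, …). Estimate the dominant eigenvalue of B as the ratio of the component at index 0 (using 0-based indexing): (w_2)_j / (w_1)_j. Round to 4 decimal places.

B = P − 2I has rows (-1, 5, 6); (5, 2, 3); (1, 2, 0)
w1 = Bv₀ = ((-1)·0 + 5·1 + 6·1; 5·0 + 2·1 + 3·1; 1·0 + 2·1 + 0·1) = (11, 5, 2)
w2 = Bw1 = ((-1)·11 + 5·5 + 6·2; 5·11 + 2·5 + 3·2; 1·11 + 2·5 + 0·2) = (26, 71, 21)
Ratio: 26/11 = 2.3636

μ ≈ 2.3636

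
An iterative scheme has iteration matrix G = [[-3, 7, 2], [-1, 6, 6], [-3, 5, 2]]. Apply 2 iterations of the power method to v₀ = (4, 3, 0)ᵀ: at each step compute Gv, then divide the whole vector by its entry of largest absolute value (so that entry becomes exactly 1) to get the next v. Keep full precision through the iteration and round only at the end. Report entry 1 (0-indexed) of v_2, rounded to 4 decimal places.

1.0000

Gv0 = (9.00000, 14.00000, 3.00000); divide by 14.00000 → v1 = (0.64286, 1.00000, 0.21429)
Gv1 = (5.50000, 6.64286, 3.50000); divide by 6.64286 → v2 = (0.82796, 1.00000, 0.52688)
Requested entry of v2: 93/93 = 1.0000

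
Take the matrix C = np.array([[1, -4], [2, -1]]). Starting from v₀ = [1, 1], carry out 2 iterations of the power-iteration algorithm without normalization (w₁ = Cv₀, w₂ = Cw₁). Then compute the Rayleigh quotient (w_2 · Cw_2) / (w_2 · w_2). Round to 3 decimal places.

λ ≈ -1.000

w1 = Cv₀ = (1·1 + (-4)·1; 2·1 + (-1)·1) = (-3, 1)
w2 = Cw1 = (1·(-3) + (-4)·1; 2·(-3) + (-1)·1) = (-7, -7)
Cw2 = (21, -7)
w2·Cw2 = (-7)·21 + (-7)·(-7) = -98; w2·w2 = (-7)·(-7) + (-7)·(-7) = 98
λ ≈ -98/98 = -1.000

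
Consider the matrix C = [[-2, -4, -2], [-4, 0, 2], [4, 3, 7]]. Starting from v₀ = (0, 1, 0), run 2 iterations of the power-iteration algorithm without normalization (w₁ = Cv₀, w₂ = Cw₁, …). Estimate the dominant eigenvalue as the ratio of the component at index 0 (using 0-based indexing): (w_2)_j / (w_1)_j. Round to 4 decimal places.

-0.5000

w1 = Cv₀ = ((-2)·0 + (-4)·1 + (-2)·0; (-4)·0 + 0·1 + 2·0; 4·0 + 3·1 + 7·0) = (-4, 0, 3)
w2 = Cw1 = ((-2)·(-4) + (-4)·0 + (-2)·3; (-4)·(-4) + 0·0 + 2·3; 4·(-4) + 3·0 + 7·3) = (2, 22, 5)
Ratio at component: 2 / -4 = -0.5000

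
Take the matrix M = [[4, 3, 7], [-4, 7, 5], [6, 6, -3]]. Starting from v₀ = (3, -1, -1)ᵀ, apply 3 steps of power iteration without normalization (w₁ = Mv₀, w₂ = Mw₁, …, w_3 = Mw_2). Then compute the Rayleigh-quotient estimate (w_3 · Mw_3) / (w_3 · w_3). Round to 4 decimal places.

4.0518

w1 = Mv₀ = (4·3 + 3·(-1) + 7·(-1); (-4)·3 + 7·(-1) + 5·(-1); 6·3 + 6·(-1) + (-3)·(-1)) = (2, -24, 15)
w2 = Mw1 = (4·2 + 3·(-24) + 7·15; (-4)·2 + 7·(-24) + 5·15; 6·2 + 6·(-24) + (-3)·15) = (41, -101, -177)
w3 = Mw2 = (-1378, -1756, 171)
Mw3 = (-9583, -5925, -19317)
w3·Mw3 = (-1378)·(-9583) + (-1756)·(-5925) + 171·(-19317) = 20306467; w3·w3 = (-1378)·(-1378) + (-1756)·(-1756) + 171·171 = 5011661
λ ≈ 20306467/5011661 = 4.0518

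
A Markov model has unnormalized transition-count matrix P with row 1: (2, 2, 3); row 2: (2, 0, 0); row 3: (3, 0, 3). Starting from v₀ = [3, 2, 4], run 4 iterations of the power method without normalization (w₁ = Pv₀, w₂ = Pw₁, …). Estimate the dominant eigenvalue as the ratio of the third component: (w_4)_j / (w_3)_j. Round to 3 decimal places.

5.875

w1 = Pv₀ = (2·3 + 2·2 + 3·4; 2·3 + 0·2 + 0·4; 3·3 + 0·2 + 3·4) = (22, 6, 21)
w2 = Pw1 = (2·22 + 2·6 + 3·21; 2·22 + 0·6 + 0·21; 3·22 + 0·6 + 3·21) = (119, 44, 129)
w3 = Pw2 = (713, 238, 744)
w4 = Pw3 = (4134, 1426, 4371)
Ratio at component: 4371 / 744 = 5.875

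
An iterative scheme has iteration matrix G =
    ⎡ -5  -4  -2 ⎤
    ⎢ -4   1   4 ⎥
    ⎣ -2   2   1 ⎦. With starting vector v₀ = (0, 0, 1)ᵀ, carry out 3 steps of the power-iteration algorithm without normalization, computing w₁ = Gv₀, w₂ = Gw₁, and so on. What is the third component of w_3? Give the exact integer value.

61

w1 = Gv₀ = (-2, 4, 1)
w2 = Gw1 = (-8, 16, 13)
w3 = Gw2 = (-50, 100, 61)
The requested component of w3 is 61.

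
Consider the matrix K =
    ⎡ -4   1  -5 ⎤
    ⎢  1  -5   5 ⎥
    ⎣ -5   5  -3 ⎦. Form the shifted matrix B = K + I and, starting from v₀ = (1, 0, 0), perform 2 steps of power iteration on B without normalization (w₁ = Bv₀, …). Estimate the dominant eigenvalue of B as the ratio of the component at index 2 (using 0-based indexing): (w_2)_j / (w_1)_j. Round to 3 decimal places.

μ ≈ -6.000

B = K + I has rows (-3, 1, -5); (1, -4, 5); (-5, 5, -2)
w1 = Bv₀ = (-3, 1, -5)
w2 = Bw1 = (35, -32, 30)
Ratio: 30/-5 = -6.000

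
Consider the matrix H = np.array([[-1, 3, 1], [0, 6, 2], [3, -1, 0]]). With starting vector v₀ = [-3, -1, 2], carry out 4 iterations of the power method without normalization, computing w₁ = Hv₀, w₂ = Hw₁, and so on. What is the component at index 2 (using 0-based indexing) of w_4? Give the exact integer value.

-28

w1 = Hv₀ = (2, -2, -8)
w2 = Hw1 = (-16, -28, 8)
w3 = Hw2 = (-60, -152, -20)
w4 = Hw3 = (-416, -952, -28)
The requested component of w4 is -28.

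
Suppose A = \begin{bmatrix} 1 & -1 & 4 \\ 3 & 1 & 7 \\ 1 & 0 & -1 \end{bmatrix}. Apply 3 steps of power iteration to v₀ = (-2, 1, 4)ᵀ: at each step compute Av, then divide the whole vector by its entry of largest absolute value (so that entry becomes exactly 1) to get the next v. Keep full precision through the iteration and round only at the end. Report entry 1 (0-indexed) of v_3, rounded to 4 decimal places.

-0.9623

Av0 = (13.00000, 23.00000, -6.00000); divide by 23.00000 → v1 = (0.56522, 1.00000, -0.26087)
Av1 = (-1.47826, 0.86957, 0.82609); divide by -1.47826 → v2 = (1.00000, -0.58824, -0.55882)
Av2 = (-0.64706, -1.50000, 1.55882); divide by 1.55882 → v3 = (-0.41509, -0.96226, 1.00000)
Requested entry of v3: 51/-53 = -0.9623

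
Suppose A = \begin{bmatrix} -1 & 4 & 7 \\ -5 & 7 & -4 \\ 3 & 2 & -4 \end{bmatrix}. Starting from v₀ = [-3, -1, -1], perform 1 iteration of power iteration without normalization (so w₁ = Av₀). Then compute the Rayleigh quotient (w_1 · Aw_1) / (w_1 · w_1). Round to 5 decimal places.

6.11673

w1 = Av₀ = (-8, 12, -7)
Aw1 = (7, 152, 28)
w1·Aw1 = (-8)·7 + 12·152 + (-7)·28 = 1572; w1·w1 = (-8)·(-8) + 12·12 + (-7)·(-7) = 257
λ ≈ 1572/257 = 6.11673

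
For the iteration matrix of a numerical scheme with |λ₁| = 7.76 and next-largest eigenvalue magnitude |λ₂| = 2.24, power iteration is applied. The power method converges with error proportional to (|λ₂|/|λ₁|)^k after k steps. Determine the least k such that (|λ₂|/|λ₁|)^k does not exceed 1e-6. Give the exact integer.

|λ₂/λ₁| = 2.24/7.76 = 0.28866
Need k ≥ ln(1e-6) / ln(0.28866) = -13.8155 / -1.2425 ≈ 11.119
Smallest integer k satisfying the bound: 12

12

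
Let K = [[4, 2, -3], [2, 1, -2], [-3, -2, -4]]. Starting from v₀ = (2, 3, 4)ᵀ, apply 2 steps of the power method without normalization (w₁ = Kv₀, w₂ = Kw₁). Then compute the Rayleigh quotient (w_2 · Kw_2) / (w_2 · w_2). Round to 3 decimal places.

λ ≈ -3.155

w1 = Kv₀ = (2, -1, -28)
w2 = Kw1 = (90, 59, 108)
Kw2 = (154, 23, -820)
w2·Kw2 = 90·154 + 59·23 + 108·(-820) = -73343; w2·w2 = 90·90 + 59·59 + 108·108 = 23245
λ ≈ -73343/23245 = -3.155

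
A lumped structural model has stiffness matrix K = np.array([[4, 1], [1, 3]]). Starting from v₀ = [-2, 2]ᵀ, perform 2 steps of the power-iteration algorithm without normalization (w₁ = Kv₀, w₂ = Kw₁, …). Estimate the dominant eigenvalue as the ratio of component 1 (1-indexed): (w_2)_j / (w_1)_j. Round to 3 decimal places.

λ ≈ 3.333

w1 = Kv₀ = (-6, 4)
w2 = Kw1 = (-20, 6)
Ratio at component: -20 / -6 = 3.333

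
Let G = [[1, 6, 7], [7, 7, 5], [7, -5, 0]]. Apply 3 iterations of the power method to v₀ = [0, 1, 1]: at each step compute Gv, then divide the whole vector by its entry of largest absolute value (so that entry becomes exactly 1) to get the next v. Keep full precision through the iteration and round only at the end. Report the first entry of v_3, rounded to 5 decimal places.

0.75048

Gv0 = (13.000000, 12.000000, -5.000000); divide by 13.000000 → v1 = (1.000000, 0.923077, -0.384615)
Gv1 = (3.846154, 11.538462, 2.384615); divide by 11.538462 → v2 = (0.333333, 1.000000, 0.206667)
Gv2 = (7.780000, 10.366667, -2.666667); divide by 10.366667 → v3 = (0.750482, 1.000000, -0.257235)
Requested entry of v3: 1167/1555 = 0.75048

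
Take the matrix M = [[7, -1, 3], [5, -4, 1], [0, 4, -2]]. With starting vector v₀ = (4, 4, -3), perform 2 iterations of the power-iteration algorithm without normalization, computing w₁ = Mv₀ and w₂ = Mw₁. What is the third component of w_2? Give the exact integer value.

-40

w1 = Mv₀ = (7·4 + (-1)·4 + 3·(-3); 5·4 + (-4)·4 + 1·(-3); 0·4 + 4·4 + (-2)·(-3)) = (15, 1, 22)
w2 = Mw1 = (7·15 + (-1)·1 + 3·22; 5·15 + (-4)·1 + 1·22; 0·15 + 4·1 + (-2)·22) = (170, 93, -40)
The requested component of w2 is -40.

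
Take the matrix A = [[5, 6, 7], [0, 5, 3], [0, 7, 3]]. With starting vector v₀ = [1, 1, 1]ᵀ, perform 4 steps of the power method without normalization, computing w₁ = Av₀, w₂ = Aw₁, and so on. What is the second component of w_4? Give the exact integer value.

w1 = Av₀ = (18, 8, 10)
w2 = Aw1 = (208, 70, 86)
w3 = Aw2 = (2062, 608, 748)
w4 = Aw3 = (19194, 5284, 6500)
The requested component of w4 is 5284.

5284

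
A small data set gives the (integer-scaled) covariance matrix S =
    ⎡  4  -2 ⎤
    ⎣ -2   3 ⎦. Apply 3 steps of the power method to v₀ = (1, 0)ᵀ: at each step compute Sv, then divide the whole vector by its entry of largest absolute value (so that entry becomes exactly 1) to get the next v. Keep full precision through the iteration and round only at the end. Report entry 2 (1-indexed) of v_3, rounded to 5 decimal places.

-0.75926

Sv0 = (4.000000, -2.000000); divide by 4.000000 → v1 = (1.000000, -0.500000)
Sv1 = (5.000000, -3.500000); divide by 5.000000 → v2 = (1.000000, -0.700000)
Sv2 = (5.400000, -4.100000); divide by 5.400000 → v3 = (1.000000, -0.759259)
Requested entry of v3: -82/108 = -0.75926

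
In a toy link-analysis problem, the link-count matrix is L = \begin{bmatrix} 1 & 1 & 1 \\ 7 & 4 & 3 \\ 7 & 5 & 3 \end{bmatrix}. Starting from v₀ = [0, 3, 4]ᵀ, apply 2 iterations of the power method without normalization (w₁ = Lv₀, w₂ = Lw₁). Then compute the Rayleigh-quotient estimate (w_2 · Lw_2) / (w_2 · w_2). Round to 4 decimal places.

9.1332

w1 = Lv₀ = (7, 24, 27)
w2 = Lw1 = (58, 226, 250)
Lw2 = (534, 2060, 2286)
w2·Lw2 = 58·534 + 226·2060 + 250·2286 = 1068032; w2·w2 = 58·58 + 226·226 + 250·250 = 116940
λ ≈ 1068032/116940 = 9.1332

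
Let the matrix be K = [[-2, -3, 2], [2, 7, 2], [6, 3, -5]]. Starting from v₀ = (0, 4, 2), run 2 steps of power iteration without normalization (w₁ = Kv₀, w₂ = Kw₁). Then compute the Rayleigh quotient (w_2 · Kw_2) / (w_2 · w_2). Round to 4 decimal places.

6.3094

w1 = Kv₀ = (-8, 32, 2)
w2 = Kw1 = (-76, 212, 38)
Kw2 = (-408, 1408, -10)
w2·Kw2 = (-76)·(-408) + 212·1408 + 38·(-10) = 329124; w2·w2 = (-76)·(-76) + 212·212 + 38·38 = 52164
λ ≈ 329124/52164 = 6.3094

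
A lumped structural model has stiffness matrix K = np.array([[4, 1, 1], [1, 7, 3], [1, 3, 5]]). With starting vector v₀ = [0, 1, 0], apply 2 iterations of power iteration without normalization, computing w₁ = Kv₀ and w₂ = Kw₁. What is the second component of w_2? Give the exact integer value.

w1 = Kv₀ = (4·0 + 1·1 + 1·0; 1·0 + 7·1 + 3·0; 1·0 + 3·1 + 5·0) = (1, 7, 3)
w2 = Kw1 = (4·1 + 1·7 + 1·3; 1·1 + 7·7 + 3·3; 1·1 + 3·7 + 5·3) = (14, 59, 37)
The requested component of w2 is 59.

59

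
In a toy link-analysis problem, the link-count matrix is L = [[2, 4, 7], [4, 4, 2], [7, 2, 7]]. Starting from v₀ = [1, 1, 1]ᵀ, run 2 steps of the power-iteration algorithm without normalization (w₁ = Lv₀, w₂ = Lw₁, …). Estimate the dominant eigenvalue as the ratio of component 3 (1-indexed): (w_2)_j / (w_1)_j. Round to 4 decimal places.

w1 = Lv₀ = (13, 10, 16)
w2 = Lw1 = (178, 124, 223)
Ratio at component: 223 / 16 = 13.9375

13.9375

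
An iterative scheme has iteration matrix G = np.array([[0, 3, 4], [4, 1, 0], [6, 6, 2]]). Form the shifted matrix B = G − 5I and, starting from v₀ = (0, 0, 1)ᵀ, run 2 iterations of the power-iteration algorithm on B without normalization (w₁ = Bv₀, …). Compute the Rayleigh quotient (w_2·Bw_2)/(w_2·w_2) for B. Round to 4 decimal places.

μ ≈ -8.6057

B = G − 5I has rows (-5, 3, 4); (4, -4, 0); (6, 6, -3)
w1 = Bv₀ = ((-5)·0 + 3·0 + 4·1; 4·0 + (-4)·0 + 0·1; 6·0 + 6·0 + (-3)·1) = (4, 0, -3)
w2 = Bw1 = ((-5)·4 + 3·0 + 4·(-3); 4·4 + (-4)·0 + 0·(-3); 6·4 + 6·0 + (-3)·(-3)) = (-32, 16, 33)
Bw2 = (340, -192, -195)
w2·Bw2 = -20387; w2·w2 = 2369; μ ≈ -20387/2369 = -8.6057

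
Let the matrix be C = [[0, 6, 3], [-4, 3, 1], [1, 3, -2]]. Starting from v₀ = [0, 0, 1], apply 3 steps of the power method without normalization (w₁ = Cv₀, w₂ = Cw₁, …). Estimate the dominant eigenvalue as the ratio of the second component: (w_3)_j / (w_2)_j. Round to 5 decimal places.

2.09091

w1 = Cv₀ = (3, 1, -2)
w2 = Cw1 = (0, -11, 10)
w3 = Cw2 = (-36, -23, -53)
Ratio at component: -23 / -11 = 2.09091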